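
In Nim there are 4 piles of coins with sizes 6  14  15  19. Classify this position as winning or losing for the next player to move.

Winning position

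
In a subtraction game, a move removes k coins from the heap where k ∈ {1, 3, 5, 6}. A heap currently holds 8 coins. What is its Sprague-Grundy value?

2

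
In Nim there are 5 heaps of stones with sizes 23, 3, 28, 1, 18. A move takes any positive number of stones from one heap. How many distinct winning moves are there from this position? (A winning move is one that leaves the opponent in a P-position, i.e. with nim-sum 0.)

3

In binary:
  10111  (23)
  00011  (3)
  11100  (28)
  00001  (1)
  10010  (18)
  -----
  11011  (27)
The overall nim-sum is X = 27. A heap of size p has a winning move iff p XOR X < p (reduce it to p XOR X).
  23: 23 XOR 27 = 12 < 23 — winning move (to 12).
  3: 3 XOR 27 = 24 ≥ 3 — no move.
  28: 28 XOR 27 = 7 < 28 — winning move (to 7).
  1: 1 XOR 27 = 26 ≥ 1 — no move.
  18: 18 XOR 27 = 9 < 18 — winning move (to 9).
That gives 3 winning moves.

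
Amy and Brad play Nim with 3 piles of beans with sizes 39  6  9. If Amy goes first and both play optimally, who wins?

Amy wins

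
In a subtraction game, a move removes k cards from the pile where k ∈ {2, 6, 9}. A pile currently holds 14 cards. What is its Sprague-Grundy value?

1

Build the Grundy sequence with g(k) = mex{g(k−s) : s ∈ {2, 6, 9}, s ≤ k}:
k:     0  1  2  3  4  5  6  7  8  9 10 11 12 13 14
g(k):  0  0  1  1  0  0  1  1  0  2  1  3  0  2  1
So g(14) = 1.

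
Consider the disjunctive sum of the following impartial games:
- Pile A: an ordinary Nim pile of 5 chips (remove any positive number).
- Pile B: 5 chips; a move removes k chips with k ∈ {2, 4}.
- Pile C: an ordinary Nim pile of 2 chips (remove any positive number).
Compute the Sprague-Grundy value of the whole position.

Pile A is a plain Nim pile of size 5, so its Grundy value is 5.
Grundy values for pile B (subtraction set {2, 4}):
k:     0  1  2  3  4  5
g(k):  0  0  1  1  2  2
So g(5) = 2.
Pile C is a plain Nim pile of size 2, so its Grundy value is 2.
By the Sprague-Grundy theorem, the Grundy value of a sum of independent games is the XOR of the component values.
Combined value = 5 ⊕ 2 ⊕ 2 = 5.

5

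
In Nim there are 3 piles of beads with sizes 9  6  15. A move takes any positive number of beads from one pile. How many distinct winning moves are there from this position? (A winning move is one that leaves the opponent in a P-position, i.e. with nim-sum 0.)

0

Nim-sum: 9 ⊕ 6 ⊕ 15 = 0.
The nim-sum is already 0, so every move leaves a nonzero nim-sum — there are no winning moves.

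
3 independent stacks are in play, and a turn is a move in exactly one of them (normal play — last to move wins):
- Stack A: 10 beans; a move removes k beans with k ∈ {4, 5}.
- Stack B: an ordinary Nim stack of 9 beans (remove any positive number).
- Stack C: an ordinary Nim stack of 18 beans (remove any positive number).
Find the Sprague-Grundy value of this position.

27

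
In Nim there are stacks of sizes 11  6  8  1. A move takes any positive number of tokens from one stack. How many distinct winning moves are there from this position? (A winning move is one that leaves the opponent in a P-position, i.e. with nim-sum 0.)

1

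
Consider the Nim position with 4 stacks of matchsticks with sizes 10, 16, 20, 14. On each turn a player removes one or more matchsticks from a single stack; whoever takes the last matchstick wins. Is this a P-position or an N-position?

Nim-sum: 10 XOR 16 XOR 20 XOR 14 = 0.
The nim-sum is 0, so this is a P-position: the player to move is in a losing position under optimal play.

P-position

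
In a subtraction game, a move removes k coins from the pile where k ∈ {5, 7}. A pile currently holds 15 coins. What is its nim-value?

Build the Grundy sequence with g(k) = mex{g(k−s) : s ∈ {5, 7}, s ≤ k}:
k:     0  1  2  3  4  5  6  7  8  9 10 11 12 13 14 15
g(k):  0  0  0  0  0  1  1  1  1  1  2  2  0  0  0  0
So g(15) = 0.

0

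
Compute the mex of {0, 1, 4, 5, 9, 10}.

2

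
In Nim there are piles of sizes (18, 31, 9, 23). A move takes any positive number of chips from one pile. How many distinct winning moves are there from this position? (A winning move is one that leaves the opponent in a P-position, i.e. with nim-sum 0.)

Bitwise XOR of the heap sizes:
  10010  (18)
  11111  (31)
  01001  (9)
  10111  (23)
  -----
  10011  (19)
The overall nim-sum is X = 19. A pile of size p has a winning move iff p XOR X < p (reduce it to p XOR X).
  18: 18 XOR 19 = 1 < 18 — winning move (to 1).
  31: 31 XOR 19 = 12 < 31 — winning move (to 12).
  9: 9 XOR 19 = 26 ≥ 9 — no move.
  23: 23 XOR 19 = 4 < 23 — winning move (to 4).
That gives 3 winning moves.

3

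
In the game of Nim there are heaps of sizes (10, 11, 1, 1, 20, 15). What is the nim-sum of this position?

26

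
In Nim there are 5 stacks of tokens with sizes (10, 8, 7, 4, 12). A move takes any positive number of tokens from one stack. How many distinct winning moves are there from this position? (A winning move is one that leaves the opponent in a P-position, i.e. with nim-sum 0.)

3

Compute the nim-sum pairwise:
10 XOR 8 = 2
2 XOR 7 = 5
5 XOR 4 = 1
1 XOR 12 = 13
The overall nim-sum is X = 13. A stack of size p has a winning move iff p XOR X < p (reduce it to p XOR X).
  10: 10 XOR 13 = 7 < 10 — winning move (to 7).
  8: 8 XOR 13 = 5 < 8 — winning move (to 5).
  7: 7 XOR 13 = 10 ≥ 7 — no move.
  4: 4 XOR 13 = 9 ≥ 4 — no move.
  12: 12 XOR 13 = 1 < 12 — winning move (to 1).
That gives 3 winning moves.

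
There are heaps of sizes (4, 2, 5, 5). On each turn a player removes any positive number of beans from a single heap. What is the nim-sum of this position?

In binary:
  100  (4)
  010  (2)
  101  (5)
  101  (5)
  ---
  110  (6)

6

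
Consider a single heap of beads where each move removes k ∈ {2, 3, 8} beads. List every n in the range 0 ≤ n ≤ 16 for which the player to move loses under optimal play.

0, 1, 5, 6, 10, 11, 15, 16

Grundy values for subtraction set {2, 3, 8}:
k:     0  1  2  3  4  5  6  7  8  9 10 11 12 13 14 15 16
g(k):  0  0  1  1  2  0  0  1  1  2  0  0  1  1  2  0  0
The P-positions (g = 0) in 0..16 are 0, 1, 5, 6, 10, 11, 15, 16.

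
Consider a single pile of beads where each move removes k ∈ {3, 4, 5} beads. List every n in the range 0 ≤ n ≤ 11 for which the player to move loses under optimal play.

0, 1, 2, 8, 9, 10

Build the Grundy sequence with g(k) = mex{g(k−s) : s ∈ {3, 4, 5}, s ≤ k}:
g(0) = mex{} = 0
g(1) = mex{} = 0
g(2) = mex{} = 0
g(3) = mex{0} = 1
g(4) = mex{0} = 1
g(5) = mex{0} = 1
g(6) = mex{0,1} = 2
g(7) = mex{0,1} = 2
g(8) = mex{1} = 0
g(9) = mex{1,2} = 0
g(10) = mex{1,2} = 0
g(11) = mex{0,2} = 1
The P-positions (g = 0) in 0..11 are 0, 1, 2, 8, 9, 10.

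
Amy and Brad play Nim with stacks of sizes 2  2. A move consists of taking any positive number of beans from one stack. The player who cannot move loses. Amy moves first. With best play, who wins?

Brad wins

In binary:
  10  (2)
  10  (2)
  --
  00  (0)
The nim-sum is 0, so this is a P-position: the player to move is in a losing position under optimal play; Amy is about to move from it and so loses — Brad wins.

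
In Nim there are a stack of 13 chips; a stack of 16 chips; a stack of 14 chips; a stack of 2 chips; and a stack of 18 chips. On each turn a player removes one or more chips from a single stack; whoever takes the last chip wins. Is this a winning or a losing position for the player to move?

Winning position

Nim-sum: 13 ⊕ 16 ⊕ 14 ⊕ 2 ⊕ 18 = 3.
The nim-sum is 3 ≠ 0, so this is an N-position: the player to move can win.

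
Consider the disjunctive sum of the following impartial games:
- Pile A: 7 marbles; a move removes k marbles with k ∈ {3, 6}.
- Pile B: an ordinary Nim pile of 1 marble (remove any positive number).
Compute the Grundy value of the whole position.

3

Grundy values for pile A (subtraction set {3, 6}):
k:     0  1  2  3  4  5  6  7
g(k):  0  0  0  1  1  1  2  2
So g(7) = 2.
Pile B is a plain Nim pile of size 1, so its Grundy value is 1.
The value of a disjunctive sum is the nim-sum of the parts.
Combined value = 2 ⊕ 1 = 3.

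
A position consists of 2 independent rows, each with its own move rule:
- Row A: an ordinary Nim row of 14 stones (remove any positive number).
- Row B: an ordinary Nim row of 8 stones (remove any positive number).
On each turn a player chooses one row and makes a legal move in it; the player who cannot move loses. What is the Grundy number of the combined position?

Row A is a plain Nim row of size 14, so its Grundy value is 14.
Row B is a plain Nim row of size 8, so its Grundy value is 8.
By the Sprague-Grundy theorem, the Grundy value of a sum of independent games is the XOR of the component values.
Combined value = 14 ⊕ 8 = 6.

6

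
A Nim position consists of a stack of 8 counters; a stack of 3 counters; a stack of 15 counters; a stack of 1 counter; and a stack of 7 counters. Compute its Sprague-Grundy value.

Nim-sum: 8 XOR 3 XOR 15 XOR 1 XOR 7 = 2.

2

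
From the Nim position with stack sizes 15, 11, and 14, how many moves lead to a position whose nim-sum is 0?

3

Compute the nim-sum pairwise:
15 ⊕ 11 = 4
4 ⊕ 14 = 10
The overall nim-sum is X = 10. A stack of size p has a winning move iff p XOR X < p (reduce it to p XOR X).
  15: 15 XOR 10 = 5 < 15 — winning move (to 5).
  11: 11 XOR 10 = 1 < 11 — winning move (to 1).
  14: 14 XOR 10 = 4 < 14 — winning move (to 4).
That gives 3 winning moves.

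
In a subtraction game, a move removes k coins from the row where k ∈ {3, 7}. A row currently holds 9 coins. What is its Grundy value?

1

Compute g(0), g(1), … for moves {3, 7}:
k:     0  1  2  3  4  5  6  7  8  9
g(k):  0  0  0  1  1  1  0  2  2  1
So g(9) = 1.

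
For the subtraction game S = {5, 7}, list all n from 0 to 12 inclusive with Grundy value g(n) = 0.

0, 1, 2, 3, 4, 12

Compute g(0), g(1), … for moves {5, 7}:
g(0) = mex{} = 0
g(1) = mex{} = 0
g(2) = mex{} = 0
g(3) = mex{} = 0
g(4) = mex{} = 0
g(5) = mex{0} = 1
g(6) = mex{0} = 1
g(7) = mex{0} = 1
g(8) = mex{0} = 1
g(9) = mex{0} = 1
g(10) = mex{0,1} = 2
g(11) = mex{0,1} = 2
g(12) = mex{1} = 0
The P-positions (g = 0) in 0..12 are 0, 1, 2, 3, 4, 12.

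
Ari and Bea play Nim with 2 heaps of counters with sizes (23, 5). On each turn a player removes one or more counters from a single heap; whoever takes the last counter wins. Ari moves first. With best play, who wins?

Nim-sum: 23 ^ 5 = 18.
The nim-sum is 18 ≠ 0, so this is an N-position: the player to move can win; Ari has a winning move.

Ari wins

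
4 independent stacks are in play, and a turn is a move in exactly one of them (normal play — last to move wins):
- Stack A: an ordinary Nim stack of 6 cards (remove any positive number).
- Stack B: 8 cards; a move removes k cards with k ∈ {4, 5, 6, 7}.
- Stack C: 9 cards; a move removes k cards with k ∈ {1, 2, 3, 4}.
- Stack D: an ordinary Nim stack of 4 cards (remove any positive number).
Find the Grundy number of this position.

4

Stack A is a plain Nim stack of size 6, so its Grundy value is 6.
Grundy values for stack B (subtraction set {4, 5, 6, 7}):
k:     0  1  2  3  4  5  6  7  8
g(k):  0  0  0  0  1  1  1  1  2
So g(8) = 2.
Build the Grundy sequence for stack C with g(k) = mex{g(k−s) : s ∈ {1, 2, 3, 4}, s ≤ k}:
g(0) = mex{} = 0
g(1) = mex{0} = 1
g(2) = mex{0,1} = 2
g(3) = mex{0,1,2} = 3
g(4) = mex{0,1,2,3} = 4
g(5) = mex{1,2,3,4} = 0
g(6) = mex{0,2,3,4} = 1
g(7) = mex{0,1,3,4} = 2
g(8) = mex{0,1,2,4} = 3
g(9) = mex{0,1,2,3} = 4
So g(9) = 4.
Stack D is a plain Nim stack of size 4, so its Grundy value is 4.
The value of a disjunctive sum is the nim-sum of the parts.
Combined value = 6 XOR 2 XOR 4 XOR 4 = 4.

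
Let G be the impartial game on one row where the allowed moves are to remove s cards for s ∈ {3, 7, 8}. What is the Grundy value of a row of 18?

2

Build the Grundy sequence with g(k) = mex{g(k−s) : s ∈ {3, 7, 8}, s ≤ k}:
k:     0  1  2  3  4  5  6  7  8  9 10 11 12 13 14 15 16 17 18
g(k):  0  0  0  1  1  1  0  2  2  1  3  0  0  2  1  1  0  0  2
So g(18) = 2.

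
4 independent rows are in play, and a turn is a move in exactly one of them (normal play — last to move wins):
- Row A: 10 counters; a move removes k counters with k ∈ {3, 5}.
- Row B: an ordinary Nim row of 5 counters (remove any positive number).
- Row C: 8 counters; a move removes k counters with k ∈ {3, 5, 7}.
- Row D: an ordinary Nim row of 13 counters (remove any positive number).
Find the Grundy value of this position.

10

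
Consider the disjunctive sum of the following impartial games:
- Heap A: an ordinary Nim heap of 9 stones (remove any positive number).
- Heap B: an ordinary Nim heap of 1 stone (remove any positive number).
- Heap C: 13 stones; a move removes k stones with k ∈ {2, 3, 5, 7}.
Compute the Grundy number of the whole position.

Heap A is a plain Nim heap of size 9, so its Grundy value is 9.
Heap B is a plain Nim heap of size 1, so its Grundy value is 1.
For heap C, compute g(0), g(1), … with moves {2, 3, 5, 7}:
k:     0  1  2  3  4  5  6  7  8  9 10 11 12 13
g(k):  0  0  1  1  2  2  3  3  4  0  0  1  1  2
So g(13) = 2.
The value of a disjunctive sum is the nim-sum of the parts.
Combined value = 9 XOR 1 XOR 2 = 10.

10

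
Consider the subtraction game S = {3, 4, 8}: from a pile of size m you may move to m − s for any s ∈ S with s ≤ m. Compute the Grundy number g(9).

Grundy values for subtraction set {3, 4, 8}:
g(0) = mex{} = 0
g(1) = mex{} = 0
g(2) = mex{} = 0
g(3) = mex{0} = 1
g(4) = mex{0} = 1
g(5) = mex{0} = 1
g(6) = mex{0,1} = 2
g(7) = mex{1} = 0
g(8) = mex{0,1} = 2
g(9) = mex{0,1,2} = 3
So g(9) = 3.

3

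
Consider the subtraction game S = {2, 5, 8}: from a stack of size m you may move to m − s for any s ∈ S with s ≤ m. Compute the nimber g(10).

Build the Grundy sequence with g(k) = mex{g(k−s) : s ∈ {2, 5, 8}, s ≤ k}:
g(0) = mex{} = 0
g(1) = mex{} = 0
g(2) = mex{0} = 1
g(3) = mex{0} = 1
g(4) = mex{1} = 0
g(5) = mex{0,1} = 2
g(6) = mex{0} = 1
g(7) = mex{1,2} = 0
g(8) = mex{0,1} = 2
g(9) = mex{0} = 1
g(10) = mex{1,2} = 0
So g(10) = 0.

0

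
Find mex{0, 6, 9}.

1

0 is in the set but 1 is not, so the mex is 1.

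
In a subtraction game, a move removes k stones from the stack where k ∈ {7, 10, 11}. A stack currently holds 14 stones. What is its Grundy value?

Compute g(0), g(1), … for moves {7, 10, 11}:
g(0) = mex{} = 0
g(1) = mex{} = 0
g(2) = mex{} = 0
g(3) = mex{} = 0
g(4) = mex{} = 0
g(5) = mex{} = 0
g(6) = mex{} = 0
g(7) = mex{0} = 1
g(8) = mex{0} = 1
g(9) = mex{0} = 1
g(10) = mex{0} = 1
g(11) = mex{0} = 1
g(12) = mex{0} = 1
g(13) = mex{0} = 1
g(14) = mex{0,1} = 2
So g(14) = 2.

2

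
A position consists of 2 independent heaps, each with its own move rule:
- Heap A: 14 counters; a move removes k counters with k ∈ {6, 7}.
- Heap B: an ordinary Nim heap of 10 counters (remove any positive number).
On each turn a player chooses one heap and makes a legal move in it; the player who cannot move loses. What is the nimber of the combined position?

10

Grundy values for heap A (subtraction set {6, 7}):
k:     0  1  2  3  4  5  6  7  8  9 10 11 12 13 14
g(k):  0  0  0  0  0  0  1  1  1  1  1  1  2  0  0
So g(14) = 0.
Heap B is a plain Nim heap of size 10, so its Grundy value is 10.
By the Sprague-Grundy theorem, the Grundy value of a sum of independent games is the XOR of the component values.
Combined value = 0 XOR 10 = 10.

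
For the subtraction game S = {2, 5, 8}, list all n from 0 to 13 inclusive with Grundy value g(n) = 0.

0, 1, 4, 7, 10, 11

Build the Grundy sequence with g(k) = mex{g(k−s) : s ∈ {2, 5, 8}, s ≤ k}:
k:     0  1  2  3  4  5  6  7  8  9 10 11 12 13
g(k):  0  0  1  1  0  2  1  0  2  1  0  0  1  1
The P-positions (g = 0) in 0..13 are 0, 1, 4, 7, 10, 11.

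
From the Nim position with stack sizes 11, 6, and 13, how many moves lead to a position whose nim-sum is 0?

Bitwise XOR of the heap sizes:
  1011  (11)
  0110  (6)
  1101  (13)
  ----
  0000  (0)
The nim-sum is already 0, so every move leaves a nonzero nim-sum — there are no winning moves.

0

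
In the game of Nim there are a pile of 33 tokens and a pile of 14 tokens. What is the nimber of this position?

47

In binary:
  100001  (33)
  001110  (14)
  ------
  101111  (47)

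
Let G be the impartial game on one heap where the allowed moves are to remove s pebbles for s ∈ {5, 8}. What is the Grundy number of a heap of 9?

Compute g(0), g(1), … for moves {5, 8}:
k:     0  1  2  3  4  5  6  7  8  9
g(k):  0  0  0  0  0  1  1  1  1  1
So g(9) = 1.

1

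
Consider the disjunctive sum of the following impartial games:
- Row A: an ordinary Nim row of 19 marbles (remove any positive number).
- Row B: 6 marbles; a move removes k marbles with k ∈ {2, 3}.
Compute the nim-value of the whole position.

19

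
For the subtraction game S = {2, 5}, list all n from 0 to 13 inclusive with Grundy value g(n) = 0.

0, 1, 4, 7, 8, 11

Grundy values for subtraction set {2, 5}:
k:     0  1  2  3  4  5  6  7  8  9 10 11 12 13
g(k):  0  0  1  1  0  2  1  0  0  1  1  0  2  1
The P-positions (g = 0) in 0..13 are 0, 1, 4, 7, 8, 11.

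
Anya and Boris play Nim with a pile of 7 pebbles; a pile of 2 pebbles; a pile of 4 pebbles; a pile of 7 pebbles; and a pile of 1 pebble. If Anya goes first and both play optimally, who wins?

Nim-sum: 7 ⊕ 2 ⊕ 4 ⊕ 7 ⊕ 1 = 7.
The nim-sum is 7 ≠ 0, so this is an N-position: the player to move can win; Anya has a winning move.

Anya wins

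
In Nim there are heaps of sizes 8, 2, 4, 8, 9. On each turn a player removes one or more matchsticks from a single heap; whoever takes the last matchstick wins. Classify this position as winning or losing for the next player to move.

Winning position

Compute the nim-sum pairwise:
8 XOR 2 = 10
10 XOR 4 = 14
14 XOR 8 = 6
6 XOR 9 = 15
The nim-sum is 15 ≠ 0, so this is an N-position: the player to move can win.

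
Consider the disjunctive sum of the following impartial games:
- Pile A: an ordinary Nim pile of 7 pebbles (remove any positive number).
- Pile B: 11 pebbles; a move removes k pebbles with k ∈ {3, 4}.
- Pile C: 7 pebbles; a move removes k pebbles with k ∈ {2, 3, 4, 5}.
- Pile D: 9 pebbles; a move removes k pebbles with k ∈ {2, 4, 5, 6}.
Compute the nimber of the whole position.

Pile A is a plain Nim pile of size 7, so its Grundy value is 7.
Grundy values for pile B (subtraction set {3, 4}):
k:     0  1  2  3  4  5  6  7  8  9 10 11
g(k):  0  0  0  1  1  1  2  0  0  0  1  1
So g(11) = 1.
Build the Grundy sequence for pile C with g(k) = mex{g(k−s) : s ∈ {2, 3, 4, 5}, s ≤ k}:
g(0) = mex{} = 0
g(1) = mex{} = 0
g(2) = mex{0} = 1
g(3) = mex{0} = 1
g(4) = mex{0,1} = 2
g(5) = mex{0,1} = 2
g(6) = mex{0,1,2} = 3
g(7) = mex{1,2} = 0
So g(7) = 0.
Build the Grundy sequence for pile D with g(k) = mex{g(k−s) : s ∈ {2, 4, 5, 6}, s ≤ k}:
g(0) = mex{} = 0
g(1) = mex{} = 0
g(2) = mex{0} = 1
g(3) = mex{0} = 1
g(4) = mex{0,1} = 2
g(5) = mex{0,1} = 2
g(6) = mex{0,1,2} = 3
g(7) = mex{0,1,2} = 3
g(8) = mex{1,2,3} = 0
g(9) = mex{1,2,3} = 0
So g(9) = 0.
The value of a disjunctive sum is the nim-sum of the parts.
Combined value = 7 XOR 1 XOR 0 XOR 0 = 6.

6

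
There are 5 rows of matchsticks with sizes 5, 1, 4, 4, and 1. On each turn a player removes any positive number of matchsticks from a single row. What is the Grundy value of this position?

Nim-sum: 5 ⊕ 1 ⊕ 4 ⊕ 4 ⊕ 1 = 5.

5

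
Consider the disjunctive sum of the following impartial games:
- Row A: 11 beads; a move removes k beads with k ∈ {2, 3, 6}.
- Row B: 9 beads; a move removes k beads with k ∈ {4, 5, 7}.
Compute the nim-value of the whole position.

3

Build the Grundy sequence for row A with g(k) = mex{g(k−s) : s ∈ {2, 3, 6}, s ≤ k}:
k:     0  1  2  3  4  5  6  7  8  9 10 11
g(k):  0  0  1  1  2  0  3  1  2  0  0  1
So g(11) = 1.
Grundy values for row B (subtraction set {4, 5, 7}):
k:     0  1  2  3  4  5  6  7  8  9
g(k):  0  0  0  0  1  1  1  1  2  2
So g(9) = 2.
By the Sprague-Grundy theorem, the Grundy value of a sum of independent games is the XOR of the component values.
Combined value = 1 ⊕ 2 = 3.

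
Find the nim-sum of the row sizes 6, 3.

5

Bitwise XOR of the heap sizes:
  110  (6)
  011  (3)
  ---
  101  (5)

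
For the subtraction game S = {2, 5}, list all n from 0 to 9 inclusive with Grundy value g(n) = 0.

0, 1, 4, 7, 8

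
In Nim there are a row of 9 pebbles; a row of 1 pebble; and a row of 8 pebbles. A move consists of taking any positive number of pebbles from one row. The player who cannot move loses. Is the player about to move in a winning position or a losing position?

Nim-sum: 9 ⊕ 1 ⊕ 8 = 0.
The nim-sum is 0, so this is a P-position: the player to move is in a losing position under optimal play.

Losing position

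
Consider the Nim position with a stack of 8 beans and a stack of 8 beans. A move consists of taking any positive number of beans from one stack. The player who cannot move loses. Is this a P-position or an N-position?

P-position

Compute the nim-sum pairwise:
8 XOR 8 = 0
The nim-sum is 0, so this is a P-position: the player to move is in a losing position under optimal play.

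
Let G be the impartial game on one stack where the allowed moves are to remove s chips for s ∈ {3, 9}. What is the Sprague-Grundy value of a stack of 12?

0

Compute g(0), g(1), … for moves {3, 9}:
g(0) = mex{} = 0
g(1) = mex{} = 0
g(2) = mex{} = 0
g(3) = mex{0} = 1
g(4) = mex{0} = 1
g(5) = mex{0} = 1
g(6) = mex{1} = 0
g(7) = mex{1} = 0
g(8) = mex{1} = 0
g(9) = mex{0} = 1
g(10) = mex{0} = 1
g(11) = mex{0} = 1
g(12) = mex{1} = 0
So g(12) = 0.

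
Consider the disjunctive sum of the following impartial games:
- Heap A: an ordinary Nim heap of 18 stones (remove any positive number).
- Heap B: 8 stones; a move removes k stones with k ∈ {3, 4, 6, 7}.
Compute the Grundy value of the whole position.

16

Heap A is a plain Nim heap of size 18, so its Grundy value is 18.
Grundy values for heap B (subtraction set {3, 4, 6, 7}):
k:     0  1  2  3  4  5  6  7  8
g(k):  0  0  0  1  1  1  2  2  2
So g(8) = 2.
The value of a disjunctive sum is the nim-sum of the parts.
Combined value = 18 XOR 2 = 16.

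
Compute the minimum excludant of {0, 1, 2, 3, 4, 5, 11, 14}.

The values 0, 1, 2, 3, 4, 5 are all present; 6 is the first non-negative integer missing from the set.

6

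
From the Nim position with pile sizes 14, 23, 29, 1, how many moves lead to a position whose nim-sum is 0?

3

Compute the nim-sum pairwise:
14 ^ 23 = 25
25 ^ 29 = 4
4 ^ 1 = 5
The overall nim-sum is X = 5. A pile of size p has a winning move iff p XOR X < p (reduce it to p XOR X).
  14: 14 XOR 5 = 11 < 14 — winning move (to 11).
  23: 23 XOR 5 = 18 < 23 — winning move (to 18).
  29: 29 XOR 5 = 24 < 29 — winning move (to 24).
  1: 1 XOR 5 = 4 ≥ 1 — no move.
That gives 3 winning moves.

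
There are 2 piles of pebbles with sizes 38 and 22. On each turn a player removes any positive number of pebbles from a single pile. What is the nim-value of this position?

Compute the nim-sum pairwise:
38 ⊕ 22 = 48

48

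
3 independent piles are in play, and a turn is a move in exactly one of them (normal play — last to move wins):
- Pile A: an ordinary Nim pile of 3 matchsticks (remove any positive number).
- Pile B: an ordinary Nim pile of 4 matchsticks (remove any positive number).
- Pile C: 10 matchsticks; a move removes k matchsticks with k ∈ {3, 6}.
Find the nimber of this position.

7

Pile A is a plain Nim pile of size 3, so its Grundy value is 3.
Pile B is a plain Nim pile of size 4, so its Grundy value is 4.
Grundy values for pile C (subtraction set {3, 6}):
k:     0  1  2  3  4  5  6  7  8  9 10
g(k):  0  0  0  1  1  1  2  2  2  0  0
So g(10) = 0.
By the Sprague-Grundy theorem, the Grundy value of a sum of independent games is the XOR of the component values.
Combined value = 3 XOR 4 XOR 0 = 7.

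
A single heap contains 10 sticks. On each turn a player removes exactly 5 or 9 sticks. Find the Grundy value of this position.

Grundy values for subtraction set {5, 9}:
g(0) = mex{} = 0
g(1) = mex{} = 0
g(2) = mex{} = 0
g(3) = mex{} = 0
g(4) = mex{} = 0
g(5) = mex{0} = 1
g(6) = mex{0} = 1
g(7) = mex{0} = 1
g(8) = mex{0} = 1
g(9) = mex{0} = 1
g(10) = mex{0,1} = 2
So g(10) = 2.

2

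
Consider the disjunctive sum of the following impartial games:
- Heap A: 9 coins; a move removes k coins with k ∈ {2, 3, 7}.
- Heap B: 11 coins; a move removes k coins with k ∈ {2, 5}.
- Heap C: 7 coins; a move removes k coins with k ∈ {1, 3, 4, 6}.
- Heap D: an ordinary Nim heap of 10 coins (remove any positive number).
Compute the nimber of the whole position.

For heap A, compute g(0), g(1), … with moves {2, 3, 7}:
k:     0  1  2  3  4  5  6  7  8  9
g(k):  0  0  1  1  2  0  0  1  1  2
So g(9) = 2.
Build the Grundy sequence for heap B with g(k) = mex{g(k−s) : s ∈ {2, 5}, s ≤ k}:
g(0) = mex{} = 0
g(1) = mex{} = 0
g(2) = mex{0} = 1
g(3) = mex{0} = 1
g(4) = mex{1} = 0
g(5) = mex{0,1} = 2
g(6) = mex{0} = 1
g(7) = mex{1,2} = 0
g(8) = mex{1} = 0
g(9) = mex{0} = 1
g(10) = mex{0,2} = 1
g(11) = mex{1} = 0
So g(11) = 0.
For heap C, compute g(0), g(1), … with moves {1, 3, 4, 6}:
g(0) = mex{} = 0
g(1) = mex{0} = 1
g(2) = mex{1} = 0
g(3) = mex{0} = 1
g(4) = mex{0,1} = 2
g(5) = mex{0,1,2} = 3
g(6) = mex{0,1,3} = 2
g(7) = mex{1,2} = 0
So g(7) = 0.
Heap D is a plain Nim heap of size 10, so its Grundy value is 10.
By the Sprague-Grundy theorem, the Grundy value of a sum of independent games is the XOR of the component values.
Combined value = 2 ⊕ 0 ⊕ 0 ⊕ 10 = 8.

8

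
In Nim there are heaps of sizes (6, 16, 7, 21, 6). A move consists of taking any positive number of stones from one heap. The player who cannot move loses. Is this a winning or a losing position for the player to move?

Winning position

Nim-sum: 6 ⊕ 16 ⊕ 7 ⊕ 21 ⊕ 6 = 2.
The nim-sum is 2 ≠ 0, so this is an N-position: the player to move can win.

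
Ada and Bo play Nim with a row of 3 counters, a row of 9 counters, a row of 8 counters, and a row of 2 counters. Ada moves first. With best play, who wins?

Nim-sum: 3 XOR 9 XOR 8 XOR 2 = 0.
The nim-sum is 0, so this is a P-position: the player to move is in a losing position under optimal play; Ada is about to move from it and so loses — Bo wins.

Bo wins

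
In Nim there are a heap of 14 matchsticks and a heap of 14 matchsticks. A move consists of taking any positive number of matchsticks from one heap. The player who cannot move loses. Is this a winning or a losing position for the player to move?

Write each in binary and XOR column by column:
  1110  (14)
  1110  (14)
  ----
  0000  (0)
The nim-sum is 0, so this is a P-position: the player to move is in a losing position under optimal play.

Losing position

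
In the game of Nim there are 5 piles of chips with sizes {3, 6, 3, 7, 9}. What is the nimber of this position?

In binary:
  0011  (3)
  0110  (6)
  0011  (3)
  0111  (7)
  1001  (9)
  ----
  1000  (8)

8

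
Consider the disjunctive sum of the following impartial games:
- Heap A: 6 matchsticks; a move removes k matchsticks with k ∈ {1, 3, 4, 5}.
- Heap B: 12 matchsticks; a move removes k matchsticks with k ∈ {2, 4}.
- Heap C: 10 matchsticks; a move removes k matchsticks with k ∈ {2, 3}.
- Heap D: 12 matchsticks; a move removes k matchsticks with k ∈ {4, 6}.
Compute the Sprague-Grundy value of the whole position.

For heap A, compute g(0), g(1), … with moves {1, 3, 4, 5}:
g(0) = mex{} = 0
g(1) = mex{0} = 1
g(2) = mex{1} = 0
g(3) = mex{0} = 1
g(4) = mex{0,1} = 2
g(5) = mex{0,1,2} = 3
g(6) = mex{0,1,3} = 2
So g(6) = 2.
Build the Grundy sequence for heap B with g(k) = mex{g(k−s) : s ∈ {2, 4}, s ≤ k}:
k:     0  1  2  3  4  5  6  7  8  9 10 11 12
g(k):  0  0  1  1  2  2  0  0  1  1  2  2  0
So g(12) = 0.
Build the Grundy sequence for heap C with g(k) = mex{g(k−s) : s ∈ {2, 3}, s ≤ k}:
g(0) = mex{} = 0
g(1) = mex{} = 0
g(2) = mex{0} = 1
g(3) = mex{0} = 1
g(4) = mex{0,1} = 2
g(5) = mex{1} = 0
g(6) = mex{1,2} = 0
g(7) = mex{0,2} = 1
g(8) = mex{0} = 1
g(9) = mex{0,1} = 2
g(10) = mex{1} = 0
So g(10) = 0.
For heap D, compute g(0), g(1), … with moves {4, 6}:
g(0) = mex{} = 0
g(1) = mex{} = 0
g(2) = mex{} = 0
g(3) = mex{} = 0
g(4) = mex{0} = 1
g(5) = mex{0} = 1
g(6) = mex{0} = 1
g(7) = mex{0} = 1
g(8) = mex{0,1} = 2
g(9) = mex{0,1} = 2
g(10) = mex{1} = 0
g(11) = mex{1} = 0
g(12) = mex{1,2} = 0
So g(12) = 0.
The value of a disjunctive sum is the nim-sum of the parts.
Combined value = 2 XOR 0 XOR 0 XOR 0 = 2.

2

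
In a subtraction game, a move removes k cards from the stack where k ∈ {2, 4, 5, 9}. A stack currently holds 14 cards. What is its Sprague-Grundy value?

Compute g(0), g(1), … for moves {2, 4, 5, 9}:
k:     0  1  2  3  4  5  6  7  8  9 10 11 12 13 14
g(k):  0  0  1  1  2  2  3  0  0  1  1  2  2  3  0
So g(14) = 0.

0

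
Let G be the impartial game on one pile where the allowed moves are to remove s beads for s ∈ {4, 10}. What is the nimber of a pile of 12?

Build the Grundy sequence with g(k) = mex{g(k−s) : s ∈ {4, 10}, s ≤ k}:
k:     0  1  2  3  4  5  6  7  8  9 10 11 12
g(k):  0  0  0  0  1  1  1  1  0  0  2  2  1
So g(12) = 1.

1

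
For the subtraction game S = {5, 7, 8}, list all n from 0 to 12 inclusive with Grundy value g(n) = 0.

0, 1, 2, 3, 4

Compute g(0), g(1), … for moves {5, 7, 8}:
k:     0  1  2  3  4  5  6  7  8  9 10 11 12
g(k):  0  0  0  0  0  1  1  1  1  1  2  2  2
The P-positions (g = 0) in 0..12 are 0, 1, 2, 3, 4.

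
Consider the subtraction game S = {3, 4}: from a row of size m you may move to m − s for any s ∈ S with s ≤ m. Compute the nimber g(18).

1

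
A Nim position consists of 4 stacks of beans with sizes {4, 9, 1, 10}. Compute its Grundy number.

6

In binary:
  0100  (4)
  1001  (9)
  0001  (1)
  1010  (10)
  ----
  0110  (6)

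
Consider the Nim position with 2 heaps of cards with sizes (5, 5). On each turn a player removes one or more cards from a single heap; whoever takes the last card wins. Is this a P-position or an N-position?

P-position

Compute the nim-sum pairwise:
5 ^ 5 = 0
The nim-sum is 0, so this is a P-position: the player to move is in a losing position under optimal play.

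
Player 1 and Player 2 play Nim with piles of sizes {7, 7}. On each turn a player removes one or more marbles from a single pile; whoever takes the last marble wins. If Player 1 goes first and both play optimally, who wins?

Player 2 wins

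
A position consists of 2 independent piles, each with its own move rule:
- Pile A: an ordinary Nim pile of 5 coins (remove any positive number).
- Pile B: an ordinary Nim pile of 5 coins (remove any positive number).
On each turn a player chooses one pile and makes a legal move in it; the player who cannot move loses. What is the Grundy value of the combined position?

Pile A is a plain Nim pile of size 5, so its Grundy value is 5.
Pile B is a plain Nim pile of size 5, so its Grundy value is 5.
By the Sprague-Grundy theorem, the Grundy value of a sum of independent games is the XOR of the component values.
Combined value = 5 XOR 5 = 0.

0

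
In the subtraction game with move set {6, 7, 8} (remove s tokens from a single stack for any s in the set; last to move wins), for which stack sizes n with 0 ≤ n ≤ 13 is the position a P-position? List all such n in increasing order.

0, 1, 2, 3, 4, 5

Grundy values for subtraction set {6, 7, 8}:
g(0) = mex{} = 0
g(1) = mex{} = 0
g(2) = mex{} = 0
g(3) = mex{} = 0
g(4) = mex{} = 0
g(5) = mex{} = 0
g(6) = mex{0} = 1
g(7) = mex{0} = 1
g(8) = mex{0} = 1
g(9) = mex{0} = 1
g(10) = mex{0} = 1
g(11) = mex{0} = 1
g(12) = mex{0,1} = 2
g(13) = mex{0,1} = 2
The P-positions (g = 0) in 0..13 are 0, 1, 2, 3, 4, 5.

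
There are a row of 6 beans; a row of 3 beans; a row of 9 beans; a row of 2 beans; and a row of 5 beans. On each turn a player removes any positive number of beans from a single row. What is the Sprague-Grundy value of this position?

11

In binary:
  0110  (6)
  0011  (3)
  1001  (9)
  0010  (2)
  0101  (5)
  ----
  1011  (11)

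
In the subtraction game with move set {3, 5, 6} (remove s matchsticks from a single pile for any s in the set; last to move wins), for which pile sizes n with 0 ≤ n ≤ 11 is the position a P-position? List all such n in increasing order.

0, 1, 2, 9, 10, 11

Build the Grundy sequence with g(k) = mex{g(k−s) : s ∈ {3, 5, 6}, s ≤ k}:
k:     0  1  2  3  4  5  6  7  8  9 10 11
g(k):  0  0  0  1  1  1  2  2  2  0  0  0
The P-positions (g = 0) in 0..11 are 0, 1, 2, 9, 10, 11.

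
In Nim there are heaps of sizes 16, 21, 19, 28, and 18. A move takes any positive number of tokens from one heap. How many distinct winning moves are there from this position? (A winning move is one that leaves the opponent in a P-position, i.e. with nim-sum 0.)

5

Nim-sum: 16 XOR 21 XOR 19 XOR 28 XOR 18 = 24.
The overall nim-sum is X = 24. A heap of size p has a winning move iff p XOR X < p (reduce it to p XOR X).
  16: 16 XOR 24 = 8 < 16 — winning move (to 8).
  21: 21 XOR 24 = 13 < 21 — winning move (to 13).
  19: 19 XOR 24 = 11 < 19 — winning move (to 11).
  28: 28 XOR 24 = 4 < 28 — winning move (to 4).
  18: 18 XOR 24 = 10 < 18 — winning move (to 10).
That gives 5 winning moves.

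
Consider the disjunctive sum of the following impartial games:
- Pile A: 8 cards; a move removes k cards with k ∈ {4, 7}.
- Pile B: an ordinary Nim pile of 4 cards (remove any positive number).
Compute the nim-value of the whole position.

6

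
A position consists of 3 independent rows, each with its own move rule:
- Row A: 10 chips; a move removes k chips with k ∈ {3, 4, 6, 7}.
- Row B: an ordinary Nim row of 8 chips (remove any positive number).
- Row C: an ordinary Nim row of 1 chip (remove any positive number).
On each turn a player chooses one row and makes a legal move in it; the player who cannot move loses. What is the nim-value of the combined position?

9

For row A, compute g(0), g(1), … with moves {3, 4, 6, 7}:
g(0) = mex{} = 0
g(1) = mex{} = 0
g(2) = mex{} = 0
g(3) = mex{0} = 1
g(4) = mex{0} = 1
g(5) = mex{0} = 1
g(6) = mex{0,1} = 2
g(7) = mex{0,1} = 2
g(8) = mex{0,1} = 2
g(9) = mex{0,1,2} = 3
g(10) = mex{1,2} = 0
So g(10) = 0.
Row B is a plain Nim row of size 8, so its Grundy value is 8.
Row C is a plain Nim row of size 1, so its Grundy value is 1.
By the Sprague-Grundy theorem, the Grundy value of a sum of independent games is the XOR of the component values.
Combined value = 0 XOR 8 XOR 1 = 9.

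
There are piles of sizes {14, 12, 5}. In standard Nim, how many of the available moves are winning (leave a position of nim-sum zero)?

In binary:
  1110  (14)
  1100  (12)
  0101  (5)
  ----
  0111  (7)
The overall nim-sum is X = 7. A pile of size p has a winning move iff p XOR X < p (reduce it to p XOR X).
  14: 14 XOR 7 = 9 < 14 — winning move (to 9).
  12: 12 XOR 7 = 11 < 12 — winning move (to 11).
  5: 5 XOR 7 = 2 < 5 — winning move (to 2).
That gives 3 winning moves.

3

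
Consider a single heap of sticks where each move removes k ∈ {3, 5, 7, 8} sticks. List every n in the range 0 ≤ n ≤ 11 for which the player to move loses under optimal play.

0, 1, 2, 11

Compute g(0), g(1), … for moves {3, 5, 7, 8}:
g(0) = mex{} = 0
g(1) = mex{} = 0
g(2) = mex{} = 0
g(3) = mex{0} = 1
g(4) = mex{0} = 1
g(5) = mex{0} = 1
g(6) = mex{0,1} = 2
g(7) = mex{0,1} = 2
g(8) = mex{0,1} = 2
g(9) = mex{0,1,2} = 3
g(10) = mex{0,1,2} = 3
g(11) = mex{1,2} = 0
The P-positions (g = 0) in 0..11 are 0, 1, 2, 11.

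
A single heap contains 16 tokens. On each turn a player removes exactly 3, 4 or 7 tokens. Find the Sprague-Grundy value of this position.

Compute g(0), g(1), … for moves {3, 4, 7}:
k:     0  1  2  3  4  5  6  7  8  9 10 11 12 13 14 15 16
g(k):  0  0  0  1  1  1  2  2  2  3  0  0  0  1  1  1  2
So g(16) = 2.

2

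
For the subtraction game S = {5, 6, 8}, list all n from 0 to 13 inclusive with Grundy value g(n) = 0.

Grundy values for subtraction set {5, 6, 8}:
g(0) = mex{} = 0
g(1) = mex{} = 0
g(2) = mex{} = 0
g(3) = mex{} = 0
g(4) = mex{} = 0
g(5) = mex{0} = 1
g(6) = mex{0} = 1
g(7) = mex{0} = 1
g(8) = mex{0} = 1
g(9) = mex{0} = 1
g(10) = mex{0,1} = 2
g(11) = mex{0,1} = 2
g(12) = mex{0,1} = 2
g(13) = mex{1} = 0
The P-positions (g = 0) in 0..13 are 0, 1, 2, 3, 4, 13.

0, 1, 2, 3, 4, 13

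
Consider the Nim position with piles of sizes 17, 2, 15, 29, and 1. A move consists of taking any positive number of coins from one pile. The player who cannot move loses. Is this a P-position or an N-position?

P-position

In binary:
  10001  (17)
  00010  (2)
  01111  (15)
  11101  (29)
  00001  (1)
  -----
  00000  (0)
The nim-sum is 0, so this is a P-position: the player to move is in a losing position under optimal play.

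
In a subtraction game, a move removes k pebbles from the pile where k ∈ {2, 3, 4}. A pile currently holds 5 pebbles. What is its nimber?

Compute g(0), g(1), … for moves {2, 3, 4}:
k:     0  1  2  3  4  5
g(k):  0  0  1  1  2  2
So g(5) = 2.

2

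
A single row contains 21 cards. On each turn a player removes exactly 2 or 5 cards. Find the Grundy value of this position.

0

Build the Grundy sequence with g(k) = mex{g(k−s) : s ∈ {2, 5}, s ≤ k}:
k:     0  1  2  3  4  5  6  7  8  9 10 11 12 13 14 15 16 17 18 19 20 21
g(k):  0  0  1  1  0  2  1  0  0  1  1  0  2  1  0  0  1  1  0  2  1  0
So g(21) = 0.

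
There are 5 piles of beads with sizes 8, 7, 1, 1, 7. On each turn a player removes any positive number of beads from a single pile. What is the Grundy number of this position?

Compute the nim-sum pairwise:
8 XOR 7 = 15
15 XOR 1 = 14
14 XOR 1 = 15
15 XOR 7 = 8

8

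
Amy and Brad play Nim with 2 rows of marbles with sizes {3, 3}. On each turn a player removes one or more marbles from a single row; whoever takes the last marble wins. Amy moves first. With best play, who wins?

Brad wins

Write each in binary and XOR column by column:
  11  (3)
  11  (3)
  --
  00  (0)
The nim-sum is 0, so this is a P-position: the player to move is in a losing position under optimal play; Amy is about to move from it and so loses — Brad wins.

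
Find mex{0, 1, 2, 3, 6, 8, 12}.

The values 0, 1, 2, 3 are all present; 4 is the first non-negative integer missing from the set.

4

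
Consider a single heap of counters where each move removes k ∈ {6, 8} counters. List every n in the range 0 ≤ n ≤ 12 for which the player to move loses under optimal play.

0, 1, 2, 3, 4, 5

Grundy values for subtraction set {6, 8}:
k:     0  1  2  3  4  5  6  7  8  9 10 11 12
g(k):  0  0  0  0  0  0  1  1  1  1  1  1  2
The P-positions (g = 0) in 0..12 are 0, 1, 2, 3, 4, 5.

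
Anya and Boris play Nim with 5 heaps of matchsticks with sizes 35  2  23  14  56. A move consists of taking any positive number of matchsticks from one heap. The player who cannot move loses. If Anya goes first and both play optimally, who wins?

Nim-sum: 35 ^ 2 ^ 23 ^ 14 ^ 56 = 0.
The nim-sum is 0, so this is a P-position: the player to move is in a losing position under optimal play; Anya is about to move from it and so loses — Boris wins.

Boris wins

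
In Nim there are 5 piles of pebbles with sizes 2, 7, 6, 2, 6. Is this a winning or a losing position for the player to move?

Nim-sum: 2 ⊕ 7 ⊕ 6 ⊕ 2 ⊕ 6 = 7.
The nim-sum is 7 ≠ 0, so this is an N-position: the player to move can win.

Winning position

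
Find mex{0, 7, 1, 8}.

The values 0, 1 are all present; 2 is the first non-negative integer missing from the set.

2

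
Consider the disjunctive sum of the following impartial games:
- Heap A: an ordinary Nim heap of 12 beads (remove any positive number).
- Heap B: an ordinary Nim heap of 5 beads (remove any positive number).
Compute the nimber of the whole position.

9

Heap A is a plain Nim heap of size 12, so its Grundy value is 12.
Heap B is a plain Nim heap of size 5, so its Grundy value is 5.
The value of a disjunctive sum is the nim-sum of the parts.
Combined value = 12 XOR 5 = 9.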